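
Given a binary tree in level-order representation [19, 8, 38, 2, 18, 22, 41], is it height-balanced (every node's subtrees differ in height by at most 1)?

Tree (level-order array): [19, 8, 38, 2, 18, 22, 41]
Definition: a tree is height-balanced if, at every node, |h(left) - h(right)| <= 1 (empty subtree has height -1).
Bottom-up per-node check:
  node 2: h_left=-1, h_right=-1, diff=0 [OK], height=0
  node 18: h_left=-1, h_right=-1, diff=0 [OK], height=0
  node 8: h_left=0, h_right=0, diff=0 [OK], height=1
  node 22: h_left=-1, h_right=-1, diff=0 [OK], height=0
  node 41: h_left=-1, h_right=-1, diff=0 [OK], height=0
  node 38: h_left=0, h_right=0, diff=0 [OK], height=1
  node 19: h_left=1, h_right=1, diff=0 [OK], height=2
All nodes satisfy the balance condition.
Result: Balanced


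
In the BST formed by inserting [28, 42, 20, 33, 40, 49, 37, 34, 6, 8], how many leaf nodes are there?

Tree built from: [28, 42, 20, 33, 40, 49, 37, 34, 6, 8]
Tree (level-order array): [28, 20, 42, 6, None, 33, 49, None, 8, None, 40, None, None, None, None, 37, None, 34]
Rule: A leaf has 0 children.
Per-node child counts:
  node 28: 2 child(ren)
  node 20: 1 child(ren)
  node 6: 1 child(ren)
  node 8: 0 child(ren)
  node 42: 2 child(ren)
  node 33: 1 child(ren)
  node 40: 1 child(ren)
  node 37: 1 child(ren)
  node 34: 0 child(ren)
  node 49: 0 child(ren)
Matching nodes: [8, 34, 49]
Count of leaf nodes: 3


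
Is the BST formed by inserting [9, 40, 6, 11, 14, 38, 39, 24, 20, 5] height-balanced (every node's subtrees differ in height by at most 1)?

Tree (level-order array): [9, 6, 40, 5, None, 11, None, None, None, None, 14, None, 38, 24, 39, 20]
Definition: a tree is height-balanced if, at every node, |h(left) - h(right)| <= 1 (empty subtree has height -1).
Bottom-up per-node check:
  node 5: h_left=-1, h_right=-1, diff=0 [OK], height=0
  node 6: h_left=0, h_right=-1, diff=1 [OK], height=1
  node 20: h_left=-1, h_right=-1, diff=0 [OK], height=0
  node 24: h_left=0, h_right=-1, diff=1 [OK], height=1
  node 39: h_left=-1, h_right=-1, diff=0 [OK], height=0
  node 38: h_left=1, h_right=0, diff=1 [OK], height=2
  node 14: h_left=-1, h_right=2, diff=3 [FAIL (|-1-2|=3 > 1)], height=3
  node 11: h_left=-1, h_right=3, diff=4 [FAIL (|-1-3|=4 > 1)], height=4
  node 40: h_left=4, h_right=-1, diff=5 [FAIL (|4--1|=5 > 1)], height=5
  node 9: h_left=1, h_right=5, diff=4 [FAIL (|1-5|=4 > 1)], height=6
Node 14 violates the condition: |-1 - 2| = 3 > 1.
Result: Not balanced


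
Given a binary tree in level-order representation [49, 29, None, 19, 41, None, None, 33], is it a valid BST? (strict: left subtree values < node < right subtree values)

Level-order array: [49, 29, None, 19, 41, None, None, 33]
Validate using subtree bounds (lo, hi): at each node, require lo < value < hi,
then recurse left with hi=value and right with lo=value.
Preorder trace (stopping at first violation):
  at node 49 with bounds (-inf, +inf): OK
  at node 29 with bounds (-inf, 49): OK
  at node 19 with bounds (-inf, 29): OK
  at node 41 with bounds (29, 49): OK
  at node 33 with bounds (29, 41): OK
No violation found at any node.
Result: Valid BST


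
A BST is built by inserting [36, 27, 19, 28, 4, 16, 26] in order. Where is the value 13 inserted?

Starting tree (level order): [36, 27, None, 19, 28, 4, 26, None, None, None, 16]
Insertion path: 36 -> 27 -> 19 -> 4 -> 16
Result: insert 13 as left child of 16
Final tree (level order): [36, 27, None, 19, 28, 4, 26, None, None, None, 16, None, None, 13]


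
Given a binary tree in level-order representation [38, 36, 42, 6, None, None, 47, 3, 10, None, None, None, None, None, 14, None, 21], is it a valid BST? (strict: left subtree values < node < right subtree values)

Level-order array: [38, 36, 42, 6, None, None, 47, 3, 10, None, None, None, None, None, 14, None, 21]
Validate using subtree bounds (lo, hi): at each node, require lo < value < hi,
then recurse left with hi=value and right with lo=value.
Preorder trace (stopping at first violation):
  at node 38 with bounds (-inf, +inf): OK
  at node 36 with bounds (-inf, 38): OK
  at node 6 with bounds (-inf, 36): OK
  at node 3 with bounds (-inf, 6): OK
  at node 10 with bounds (6, 36): OK
  at node 14 with bounds (10, 36): OK
  at node 21 with bounds (14, 36): OK
  at node 42 with bounds (38, +inf): OK
  at node 47 with bounds (42, +inf): OK
No violation found at any node.
Result: Valid BST


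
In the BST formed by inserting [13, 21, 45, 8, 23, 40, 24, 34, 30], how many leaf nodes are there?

Tree built from: [13, 21, 45, 8, 23, 40, 24, 34, 30]
Tree (level-order array): [13, 8, 21, None, None, None, 45, 23, None, None, 40, 24, None, None, 34, 30]
Rule: A leaf has 0 children.
Per-node child counts:
  node 13: 2 child(ren)
  node 8: 0 child(ren)
  node 21: 1 child(ren)
  node 45: 1 child(ren)
  node 23: 1 child(ren)
  node 40: 1 child(ren)
  node 24: 1 child(ren)
  node 34: 1 child(ren)
  node 30: 0 child(ren)
Matching nodes: [8, 30]
Count of leaf nodes: 2


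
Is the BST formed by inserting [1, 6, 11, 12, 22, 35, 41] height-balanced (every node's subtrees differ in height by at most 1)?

Tree (level-order array): [1, None, 6, None, 11, None, 12, None, 22, None, 35, None, 41]
Definition: a tree is height-balanced if, at every node, |h(left) - h(right)| <= 1 (empty subtree has height -1).
Bottom-up per-node check:
  node 41: h_left=-1, h_right=-1, diff=0 [OK], height=0
  node 35: h_left=-1, h_right=0, diff=1 [OK], height=1
  node 22: h_left=-1, h_right=1, diff=2 [FAIL (|-1-1|=2 > 1)], height=2
  node 12: h_left=-1, h_right=2, diff=3 [FAIL (|-1-2|=3 > 1)], height=3
  node 11: h_left=-1, h_right=3, diff=4 [FAIL (|-1-3|=4 > 1)], height=4
  node 6: h_left=-1, h_right=4, diff=5 [FAIL (|-1-4|=5 > 1)], height=5
  node 1: h_left=-1, h_right=5, diff=6 [FAIL (|-1-5|=6 > 1)], height=6
Node 22 violates the condition: |-1 - 1| = 2 > 1.
Result: Not balanced


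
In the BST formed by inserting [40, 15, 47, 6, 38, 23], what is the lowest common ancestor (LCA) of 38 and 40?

Tree insertion order: [40, 15, 47, 6, 38, 23]
Tree (level-order array): [40, 15, 47, 6, 38, None, None, None, None, 23]
In a BST, the LCA of p=38, q=40 is the first node v on the
root-to-leaf path with p <= v <= q (go left if both < v, right if both > v).
Walk from root:
  at 40: 38 <= 40 <= 40, this is the LCA
LCA = 40


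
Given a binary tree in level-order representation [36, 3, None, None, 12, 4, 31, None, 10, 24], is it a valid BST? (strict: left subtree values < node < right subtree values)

Level-order array: [36, 3, None, None, 12, 4, 31, None, 10, 24]
Validate using subtree bounds (lo, hi): at each node, require lo < value < hi,
then recurse left with hi=value and right with lo=value.
Preorder trace (stopping at first violation):
  at node 36 with bounds (-inf, +inf): OK
  at node 3 with bounds (-inf, 36): OK
  at node 12 with bounds (3, 36): OK
  at node 4 with bounds (3, 12): OK
  at node 10 with bounds (4, 12): OK
  at node 31 with bounds (12, 36): OK
  at node 24 with bounds (12, 31): OK
No violation found at any node.
Result: Valid BST


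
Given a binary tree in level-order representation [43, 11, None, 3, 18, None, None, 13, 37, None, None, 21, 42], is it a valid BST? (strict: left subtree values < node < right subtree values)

Level-order array: [43, 11, None, 3, 18, None, None, 13, 37, None, None, 21, 42]
Validate using subtree bounds (lo, hi): at each node, require lo < value < hi,
then recurse left with hi=value and right with lo=value.
Preorder trace (stopping at first violation):
  at node 43 with bounds (-inf, +inf): OK
  at node 11 with bounds (-inf, 43): OK
  at node 3 with bounds (-inf, 11): OK
  at node 18 with bounds (11, 43): OK
  at node 13 with bounds (11, 18): OK
  at node 37 with bounds (18, 43): OK
  at node 21 with bounds (18, 37): OK
  at node 42 with bounds (37, 43): OK
No violation found at any node.
Result: Valid BST


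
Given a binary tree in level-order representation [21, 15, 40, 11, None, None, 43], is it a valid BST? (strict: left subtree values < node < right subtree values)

Level-order array: [21, 15, 40, 11, None, None, 43]
Validate using subtree bounds (lo, hi): at each node, require lo < value < hi,
then recurse left with hi=value and right with lo=value.
Preorder trace (stopping at first violation):
  at node 21 with bounds (-inf, +inf): OK
  at node 15 with bounds (-inf, 21): OK
  at node 11 with bounds (-inf, 15): OK
  at node 40 with bounds (21, +inf): OK
  at node 43 with bounds (40, +inf): OK
No violation found at any node.
Result: Valid BST


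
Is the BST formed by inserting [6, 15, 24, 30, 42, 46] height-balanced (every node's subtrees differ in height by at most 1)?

Tree (level-order array): [6, None, 15, None, 24, None, 30, None, 42, None, 46]
Definition: a tree is height-balanced if, at every node, |h(left) - h(right)| <= 1 (empty subtree has height -1).
Bottom-up per-node check:
  node 46: h_left=-1, h_right=-1, diff=0 [OK], height=0
  node 42: h_left=-1, h_right=0, diff=1 [OK], height=1
  node 30: h_left=-1, h_right=1, diff=2 [FAIL (|-1-1|=2 > 1)], height=2
  node 24: h_left=-1, h_right=2, diff=3 [FAIL (|-1-2|=3 > 1)], height=3
  node 15: h_left=-1, h_right=3, diff=4 [FAIL (|-1-3|=4 > 1)], height=4
  node 6: h_left=-1, h_right=4, diff=5 [FAIL (|-1-4|=5 > 1)], height=5
Node 30 violates the condition: |-1 - 1| = 2 > 1.
Result: Not balanced


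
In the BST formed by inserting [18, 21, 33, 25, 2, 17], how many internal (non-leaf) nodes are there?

Tree built from: [18, 21, 33, 25, 2, 17]
Tree (level-order array): [18, 2, 21, None, 17, None, 33, None, None, 25]
Rule: An internal node has at least one child.
Per-node child counts:
  node 18: 2 child(ren)
  node 2: 1 child(ren)
  node 17: 0 child(ren)
  node 21: 1 child(ren)
  node 33: 1 child(ren)
  node 25: 0 child(ren)
Matching nodes: [18, 2, 21, 33]
Count of internal (non-leaf) nodes: 4


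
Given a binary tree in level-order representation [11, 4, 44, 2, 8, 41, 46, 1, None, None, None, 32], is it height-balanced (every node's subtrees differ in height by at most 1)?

Tree (level-order array): [11, 4, 44, 2, 8, 41, 46, 1, None, None, None, 32]
Definition: a tree is height-balanced if, at every node, |h(left) - h(right)| <= 1 (empty subtree has height -1).
Bottom-up per-node check:
  node 1: h_left=-1, h_right=-1, diff=0 [OK], height=0
  node 2: h_left=0, h_right=-1, diff=1 [OK], height=1
  node 8: h_left=-1, h_right=-1, diff=0 [OK], height=0
  node 4: h_left=1, h_right=0, diff=1 [OK], height=2
  node 32: h_left=-1, h_right=-1, diff=0 [OK], height=0
  node 41: h_left=0, h_right=-1, diff=1 [OK], height=1
  node 46: h_left=-1, h_right=-1, diff=0 [OK], height=0
  node 44: h_left=1, h_right=0, diff=1 [OK], height=2
  node 11: h_left=2, h_right=2, diff=0 [OK], height=3
All nodes satisfy the balance condition.
Result: Balanced


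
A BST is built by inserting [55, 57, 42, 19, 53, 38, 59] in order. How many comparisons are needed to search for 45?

Search path for 45: 55 -> 42 -> 53
Found: False
Comparisons: 3


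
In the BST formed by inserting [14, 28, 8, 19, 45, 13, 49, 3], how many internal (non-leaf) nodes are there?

Tree built from: [14, 28, 8, 19, 45, 13, 49, 3]
Tree (level-order array): [14, 8, 28, 3, 13, 19, 45, None, None, None, None, None, None, None, 49]
Rule: An internal node has at least one child.
Per-node child counts:
  node 14: 2 child(ren)
  node 8: 2 child(ren)
  node 3: 0 child(ren)
  node 13: 0 child(ren)
  node 28: 2 child(ren)
  node 19: 0 child(ren)
  node 45: 1 child(ren)
  node 49: 0 child(ren)
Matching nodes: [14, 8, 28, 45]
Count of internal (non-leaf) nodes: 4


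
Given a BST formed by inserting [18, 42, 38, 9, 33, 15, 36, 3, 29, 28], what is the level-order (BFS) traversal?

Tree insertion order: [18, 42, 38, 9, 33, 15, 36, 3, 29, 28]
Tree (level-order array): [18, 9, 42, 3, 15, 38, None, None, None, None, None, 33, None, 29, 36, 28]
BFS from the root, enqueuing left then right child of each popped node:
  queue [18] -> pop 18, enqueue [9, 42], visited so far: [18]
  queue [9, 42] -> pop 9, enqueue [3, 15], visited so far: [18, 9]
  queue [42, 3, 15] -> pop 42, enqueue [38], visited so far: [18, 9, 42]
  queue [3, 15, 38] -> pop 3, enqueue [none], visited so far: [18, 9, 42, 3]
  queue [15, 38] -> pop 15, enqueue [none], visited so far: [18, 9, 42, 3, 15]
  queue [38] -> pop 38, enqueue [33], visited so far: [18, 9, 42, 3, 15, 38]
  queue [33] -> pop 33, enqueue [29, 36], visited so far: [18, 9, 42, 3, 15, 38, 33]
  queue [29, 36] -> pop 29, enqueue [28], visited so far: [18, 9, 42, 3, 15, 38, 33, 29]
  queue [36, 28] -> pop 36, enqueue [none], visited so far: [18, 9, 42, 3, 15, 38, 33, 29, 36]
  queue [28] -> pop 28, enqueue [none], visited so far: [18, 9, 42, 3, 15, 38, 33, 29, 36, 28]
Result: [18, 9, 42, 3, 15, 38, 33, 29, 36, 28]


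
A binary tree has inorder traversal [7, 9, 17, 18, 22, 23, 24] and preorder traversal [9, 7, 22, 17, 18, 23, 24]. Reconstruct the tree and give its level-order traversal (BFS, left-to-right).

Inorder:  [7, 9, 17, 18, 22, 23, 24]
Preorder: [9, 7, 22, 17, 18, 23, 24]
Algorithm: preorder visits root first, so consume preorder in order;
for each root, split the current inorder slice at that value into
left-subtree inorder and right-subtree inorder, then recurse.
Recursive splits:
  root=9; inorder splits into left=[7], right=[17, 18, 22, 23, 24]
  root=7; inorder splits into left=[], right=[]
  root=22; inorder splits into left=[17, 18], right=[23, 24]
  root=17; inorder splits into left=[], right=[18]
  root=18; inorder splits into left=[], right=[]
  root=23; inorder splits into left=[], right=[24]
  root=24; inorder splits into left=[], right=[]
Reconstructed level-order: [9, 7, 22, 17, 23, 18, 24]


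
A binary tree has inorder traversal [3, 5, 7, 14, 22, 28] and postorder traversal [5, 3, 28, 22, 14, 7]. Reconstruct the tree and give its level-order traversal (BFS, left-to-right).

Inorder:   [3, 5, 7, 14, 22, 28]
Postorder: [5, 3, 28, 22, 14, 7]
Algorithm: postorder visits root last, so walk postorder right-to-left;
each value is the root of the current inorder slice — split it at that
value, recurse on the right subtree first, then the left.
Recursive splits:
  root=7; inorder splits into left=[3, 5], right=[14, 22, 28]
  root=14; inorder splits into left=[], right=[22, 28]
  root=22; inorder splits into left=[], right=[28]
  root=28; inorder splits into left=[], right=[]
  root=3; inorder splits into left=[], right=[5]
  root=5; inorder splits into left=[], right=[]
Reconstructed level-order: [7, 3, 14, 5, 22, 28]


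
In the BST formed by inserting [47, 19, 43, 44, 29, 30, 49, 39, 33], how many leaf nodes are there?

Tree built from: [47, 19, 43, 44, 29, 30, 49, 39, 33]
Tree (level-order array): [47, 19, 49, None, 43, None, None, 29, 44, None, 30, None, None, None, 39, 33]
Rule: A leaf has 0 children.
Per-node child counts:
  node 47: 2 child(ren)
  node 19: 1 child(ren)
  node 43: 2 child(ren)
  node 29: 1 child(ren)
  node 30: 1 child(ren)
  node 39: 1 child(ren)
  node 33: 0 child(ren)
  node 44: 0 child(ren)
  node 49: 0 child(ren)
Matching nodes: [33, 44, 49]
Count of leaf nodes: 3


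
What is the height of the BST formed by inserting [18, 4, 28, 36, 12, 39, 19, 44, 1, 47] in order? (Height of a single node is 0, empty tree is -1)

Insertion order: [18, 4, 28, 36, 12, 39, 19, 44, 1, 47]
Tree (level-order array): [18, 4, 28, 1, 12, 19, 36, None, None, None, None, None, None, None, 39, None, 44, None, 47]
Compute height bottom-up (empty subtree = -1):
  height(1) = 1 + max(-1, -1) = 0
  height(12) = 1 + max(-1, -1) = 0
  height(4) = 1 + max(0, 0) = 1
  height(19) = 1 + max(-1, -1) = 0
  height(47) = 1 + max(-1, -1) = 0
  height(44) = 1 + max(-1, 0) = 1
  height(39) = 1 + max(-1, 1) = 2
  height(36) = 1 + max(-1, 2) = 3
  height(28) = 1 + max(0, 3) = 4
  height(18) = 1 + max(1, 4) = 5
Height = 5


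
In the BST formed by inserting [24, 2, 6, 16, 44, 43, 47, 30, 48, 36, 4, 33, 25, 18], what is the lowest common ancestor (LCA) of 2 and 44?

Tree insertion order: [24, 2, 6, 16, 44, 43, 47, 30, 48, 36, 4, 33, 25, 18]
Tree (level-order array): [24, 2, 44, None, 6, 43, 47, 4, 16, 30, None, None, 48, None, None, None, 18, 25, 36, None, None, None, None, None, None, 33]
In a BST, the LCA of p=2, q=44 is the first node v on the
root-to-leaf path with p <= v <= q (go left if both < v, right if both > v).
Walk from root:
  at 24: 2 <= 24 <= 44, this is the LCA
LCA = 24


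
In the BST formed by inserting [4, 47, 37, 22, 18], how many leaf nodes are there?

Tree built from: [4, 47, 37, 22, 18]
Tree (level-order array): [4, None, 47, 37, None, 22, None, 18]
Rule: A leaf has 0 children.
Per-node child counts:
  node 4: 1 child(ren)
  node 47: 1 child(ren)
  node 37: 1 child(ren)
  node 22: 1 child(ren)
  node 18: 0 child(ren)
Matching nodes: [18]
Count of leaf nodes: 1


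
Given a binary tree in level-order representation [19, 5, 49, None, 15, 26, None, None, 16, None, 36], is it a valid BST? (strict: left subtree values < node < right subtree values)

Level-order array: [19, 5, 49, None, 15, 26, None, None, 16, None, 36]
Validate using subtree bounds (lo, hi): at each node, require lo < value < hi,
then recurse left with hi=value and right with lo=value.
Preorder trace (stopping at first violation):
  at node 19 with bounds (-inf, +inf): OK
  at node 5 with bounds (-inf, 19): OK
  at node 15 with bounds (5, 19): OK
  at node 16 with bounds (15, 19): OK
  at node 49 with bounds (19, +inf): OK
  at node 26 with bounds (19, 49): OK
  at node 36 with bounds (26, 49): OK
No violation found at any node.
Result: Valid BST


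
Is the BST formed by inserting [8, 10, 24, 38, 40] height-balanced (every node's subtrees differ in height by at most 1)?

Tree (level-order array): [8, None, 10, None, 24, None, 38, None, 40]
Definition: a tree is height-balanced if, at every node, |h(left) - h(right)| <= 1 (empty subtree has height -1).
Bottom-up per-node check:
  node 40: h_left=-1, h_right=-1, diff=0 [OK], height=0
  node 38: h_left=-1, h_right=0, diff=1 [OK], height=1
  node 24: h_left=-1, h_right=1, diff=2 [FAIL (|-1-1|=2 > 1)], height=2
  node 10: h_left=-1, h_right=2, diff=3 [FAIL (|-1-2|=3 > 1)], height=3
  node 8: h_left=-1, h_right=3, diff=4 [FAIL (|-1-3|=4 > 1)], height=4
Node 24 violates the condition: |-1 - 1| = 2 > 1.
Result: Not balanced


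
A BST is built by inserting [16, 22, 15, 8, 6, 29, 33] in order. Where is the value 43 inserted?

Starting tree (level order): [16, 15, 22, 8, None, None, 29, 6, None, None, 33]
Insertion path: 16 -> 22 -> 29 -> 33
Result: insert 43 as right child of 33
Final tree (level order): [16, 15, 22, 8, None, None, 29, 6, None, None, 33, None, None, None, 43]


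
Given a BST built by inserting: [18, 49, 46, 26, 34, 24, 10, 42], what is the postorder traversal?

Tree insertion order: [18, 49, 46, 26, 34, 24, 10, 42]
Tree (level-order array): [18, 10, 49, None, None, 46, None, 26, None, 24, 34, None, None, None, 42]
Postorder traversal: [10, 24, 42, 34, 26, 46, 49, 18]


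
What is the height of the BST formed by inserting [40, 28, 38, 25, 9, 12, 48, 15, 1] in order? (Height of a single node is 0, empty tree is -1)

Insertion order: [40, 28, 38, 25, 9, 12, 48, 15, 1]
Tree (level-order array): [40, 28, 48, 25, 38, None, None, 9, None, None, None, 1, 12, None, None, None, 15]
Compute height bottom-up (empty subtree = -1):
  height(1) = 1 + max(-1, -1) = 0
  height(15) = 1 + max(-1, -1) = 0
  height(12) = 1 + max(-1, 0) = 1
  height(9) = 1 + max(0, 1) = 2
  height(25) = 1 + max(2, -1) = 3
  height(38) = 1 + max(-1, -1) = 0
  height(28) = 1 + max(3, 0) = 4
  height(48) = 1 + max(-1, -1) = 0
  height(40) = 1 + max(4, 0) = 5
Height = 5


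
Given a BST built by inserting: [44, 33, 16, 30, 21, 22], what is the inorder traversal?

Tree insertion order: [44, 33, 16, 30, 21, 22]
Tree (level-order array): [44, 33, None, 16, None, None, 30, 21, None, None, 22]
Inorder traversal: [16, 21, 22, 30, 33, 44]


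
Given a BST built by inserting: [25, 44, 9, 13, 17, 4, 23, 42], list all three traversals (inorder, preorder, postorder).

Tree insertion order: [25, 44, 9, 13, 17, 4, 23, 42]
Tree (level-order array): [25, 9, 44, 4, 13, 42, None, None, None, None, 17, None, None, None, 23]
Inorder (L, root, R): [4, 9, 13, 17, 23, 25, 42, 44]
Preorder (root, L, R): [25, 9, 4, 13, 17, 23, 44, 42]
Postorder (L, R, root): [4, 23, 17, 13, 9, 42, 44, 25]


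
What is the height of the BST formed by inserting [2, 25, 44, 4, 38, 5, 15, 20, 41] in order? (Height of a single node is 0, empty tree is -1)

Insertion order: [2, 25, 44, 4, 38, 5, 15, 20, 41]
Tree (level-order array): [2, None, 25, 4, 44, None, 5, 38, None, None, 15, None, 41, None, 20]
Compute height bottom-up (empty subtree = -1):
  height(20) = 1 + max(-1, -1) = 0
  height(15) = 1 + max(-1, 0) = 1
  height(5) = 1 + max(-1, 1) = 2
  height(4) = 1 + max(-1, 2) = 3
  height(41) = 1 + max(-1, -1) = 0
  height(38) = 1 + max(-1, 0) = 1
  height(44) = 1 + max(1, -1) = 2
  height(25) = 1 + max(3, 2) = 4
  height(2) = 1 + max(-1, 4) = 5
Height = 5


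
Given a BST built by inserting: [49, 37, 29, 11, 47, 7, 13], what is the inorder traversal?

Tree insertion order: [49, 37, 29, 11, 47, 7, 13]
Tree (level-order array): [49, 37, None, 29, 47, 11, None, None, None, 7, 13]
Inorder traversal: [7, 11, 13, 29, 37, 47, 49]


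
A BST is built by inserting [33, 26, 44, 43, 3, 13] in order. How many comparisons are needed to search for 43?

Search path for 43: 33 -> 44 -> 43
Found: True
Comparisons: 3


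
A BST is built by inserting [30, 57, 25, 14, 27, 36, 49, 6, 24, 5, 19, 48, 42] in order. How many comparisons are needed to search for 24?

Search path for 24: 30 -> 25 -> 14 -> 24
Found: True
Comparisons: 4


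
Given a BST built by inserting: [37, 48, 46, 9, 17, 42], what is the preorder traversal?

Tree insertion order: [37, 48, 46, 9, 17, 42]
Tree (level-order array): [37, 9, 48, None, 17, 46, None, None, None, 42]
Preorder traversal: [37, 9, 17, 48, 46, 42]


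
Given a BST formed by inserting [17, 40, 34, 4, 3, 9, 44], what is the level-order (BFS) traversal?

Tree insertion order: [17, 40, 34, 4, 3, 9, 44]
Tree (level-order array): [17, 4, 40, 3, 9, 34, 44]
BFS from the root, enqueuing left then right child of each popped node:
  queue [17] -> pop 17, enqueue [4, 40], visited so far: [17]
  queue [4, 40] -> pop 4, enqueue [3, 9], visited so far: [17, 4]
  queue [40, 3, 9] -> pop 40, enqueue [34, 44], visited so far: [17, 4, 40]
  queue [3, 9, 34, 44] -> pop 3, enqueue [none], visited so far: [17, 4, 40, 3]
  queue [9, 34, 44] -> pop 9, enqueue [none], visited so far: [17, 4, 40, 3, 9]
  queue [34, 44] -> pop 34, enqueue [none], visited so far: [17, 4, 40, 3, 9, 34]
  queue [44] -> pop 44, enqueue [none], visited so far: [17, 4, 40, 3, 9, 34, 44]
Result: [17, 4, 40, 3, 9, 34, 44]


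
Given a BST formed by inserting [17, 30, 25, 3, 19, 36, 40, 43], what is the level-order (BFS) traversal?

Tree insertion order: [17, 30, 25, 3, 19, 36, 40, 43]
Tree (level-order array): [17, 3, 30, None, None, 25, 36, 19, None, None, 40, None, None, None, 43]
BFS from the root, enqueuing left then right child of each popped node:
  queue [17] -> pop 17, enqueue [3, 30], visited so far: [17]
  queue [3, 30] -> pop 3, enqueue [none], visited so far: [17, 3]
  queue [30] -> pop 30, enqueue [25, 36], visited so far: [17, 3, 30]
  queue [25, 36] -> pop 25, enqueue [19], visited so far: [17, 3, 30, 25]
  queue [36, 19] -> pop 36, enqueue [40], visited so far: [17, 3, 30, 25, 36]
  queue [19, 40] -> pop 19, enqueue [none], visited so far: [17, 3, 30, 25, 36, 19]
  queue [40] -> pop 40, enqueue [43], visited so far: [17, 3, 30, 25, 36, 19, 40]
  queue [43] -> pop 43, enqueue [none], visited so far: [17, 3, 30, 25, 36, 19, 40, 43]
Result: [17, 3, 30, 25, 36, 19, 40, 43]


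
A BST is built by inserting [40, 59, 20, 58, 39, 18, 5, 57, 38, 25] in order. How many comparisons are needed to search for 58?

Search path for 58: 40 -> 59 -> 58
Found: True
Comparisons: 3


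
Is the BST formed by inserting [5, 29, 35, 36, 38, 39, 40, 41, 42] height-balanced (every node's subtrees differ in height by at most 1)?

Tree (level-order array): [5, None, 29, None, 35, None, 36, None, 38, None, 39, None, 40, None, 41, None, 42]
Definition: a tree is height-balanced if, at every node, |h(left) - h(right)| <= 1 (empty subtree has height -1).
Bottom-up per-node check:
  node 42: h_left=-1, h_right=-1, diff=0 [OK], height=0
  node 41: h_left=-1, h_right=0, diff=1 [OK], height=1
  node 40: h_left=-1, h_right=1, diff=2 [FAIL (|-1-1|=2 > 1)], height=2
  node 39: h_left=-1, h_right=2, diff=3 [FAIL (|-1-2|=3 > 1)], height=3
  node 38: h_left=-1, h_right=3, diff=4 [FAIL (|-1-3|=4 > 1)], height=4
  node 36: h_left=-1, h_right=4, diff=5 [FAIL (|-1-4|=5 > 1)], height=5
  node 35: h_left=-1, h_right=5, diff=6 [FAIL (|-1-5|=6 > 1)], height=6
  node 29: h_left=-1, h_right=6, diff=7 [FAIL (|-1-6|=7 > 1)], height=7
  node 5: h_left=-1, h_right=7, diff=8 [FAIL (|-1-7|=8 > 1)], height=8
Node 40 violates the condition: |-1 - 1| = 2 > 1.
Result: Not balanced


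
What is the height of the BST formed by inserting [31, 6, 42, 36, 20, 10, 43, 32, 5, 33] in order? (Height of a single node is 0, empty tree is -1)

Insertion order: [31, 6, 42, 36, 20, 10, 43, 32, 5, 33]
Tree (level-order array): [31, 6, 42, 5, 20, 36, 43, None, None, 10, None, 32, None, None, None, None, None, None, 33]
Compute height bottom-up (empty subtree = -1):
  height(5) = 1 + max(-1, -1) = 0
  height(10) = 1 + max(-1, -1) = 0
  height(20) = 1 + max(0, -1) = 1
  height(6) = 1 + max(0, 1) = 2
  height(33) = 1 + max(-1, -1) = 0
  height(32) = 1 + max(-1, 0) = 1
  height(36) = 1 + max(1, -1) = 2
  height(43) = 1 + max(-1, -1) = 0
  height(42) = 1 + max(2, 0) = 3
  height(31) = 1 + max(2, 3) = 4
Height = 4


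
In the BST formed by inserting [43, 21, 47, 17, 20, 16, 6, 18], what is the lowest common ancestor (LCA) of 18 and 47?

Tree insertion order: [43, 21, 47, 17, 20, 16, 6, 18]
Tree (level-order array): [43, 21, 47, 17, None, None, None, 16, 20, 6, None, 18]
In a BST, the LCA of p=18, q=47 is the first node v on the
root-to-leaf path with p <= v <= q (go left if both < v, right if both > v).
Walk from root:
  at 43: 18 <= 43 <= 47, this is the LCA
LCA = 43


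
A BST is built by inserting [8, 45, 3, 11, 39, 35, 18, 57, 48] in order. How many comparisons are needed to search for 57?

Search path for 57: 8 -> 45 -> 57
Found: True
Comparisons: 3


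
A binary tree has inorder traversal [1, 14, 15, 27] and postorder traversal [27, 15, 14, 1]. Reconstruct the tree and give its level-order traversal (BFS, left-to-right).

Inorder:   [1, 14, 15, 27]
Postorder: [27, 15, 14, 1]
Algorithm: postorder visits root last, so walk postorder right-to-left;
each value is the root of the current inorder slice — split it at that
value, recurse on the right subtree first, then the left.
Recursive splits:
  root=1; inorder splits into left=[], right=[14, 15, 27]
  root=14; inorder splits into left=[], right=[15, 27]
  root=15; inorder splits into left=[], right=[27]
  root=27; inorder splits into left=[], right=[]
Reconstructed level-order: [1, 14, 15, 27]


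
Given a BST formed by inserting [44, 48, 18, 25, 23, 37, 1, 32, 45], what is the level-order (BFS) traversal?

Tree insertion order: [44, 48, 18, 25, 23, 37, 1, 32, 45]
Tree (level-order array): [44, 18, 48, 1, 25, 45, None, None, None, 23, 37, None, None, None, None, 32]
BFS from the root, enqueuing left then right child of each popped node:
  queue [44] -> pop 44, enqueue [18, 48], visited so far: [44]
  queue [18, 48] -> pop 18, enqueue [1, 25], visited so far: [44, 18]
  queue [48, 1, 25] -> pop 48, enqueue [45], visited so far: [44, 18, 48]
  queue [1, 25, 45] -> pop 1, enqueue [none], visited so far: [44, 18, 48, 1]
  queue [25, 45] -> pop 25, enqueue [23, 37], visited so far: [44, 18, 48, 1, 25]
  queue [45, 23, 37] -> pop 45, enqueue [none], visited so far: [44, 18, 48, 1, 25, 45]
  queue [23, 37] -> pop 23, enqueue [none], visited so far: [44, 18, 48, 1, 25, 45, 23]
  queue [37] -> pop 37, enqueue [32], visited so far: [44, 18, 48, 1, 25, 45, 23, 37]
  queue [32] -> pop 32, enqueue [none], visited so far: [44, 18, 48, 1, 25, 45, 23, 37, 32]
Result: [44, 18, 48, 1, 25, 45, 23, 37, 32]


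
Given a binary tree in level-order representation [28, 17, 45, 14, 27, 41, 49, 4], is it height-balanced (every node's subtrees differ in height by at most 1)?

Tree (level-order array): [28, 17, 45, 14, 27, 41, 49, 4]
Definition: a tree is height-balanced if, at every node, |h(left) - h(right)| <= 1 (empty subtree has height -1).
Bottom-up per-node check:
  node 4: h_left=-1, h_right=-1, diff=0 [OK], height=0
  node 14: h_left=0, h_right=-1, diff=1 [OK], height=1
  node 27: h_left=-1, h_right=-1, diff=0 [OK], height=0
  node 17: h_left=1, h_right=0, diff=1 [OK], height=2
  node 41: h_left=-1, h_right=-1, diff=0 [OK], height=0
  node 49: h_left=-1, h_right=-1, diff=0 [OK], height=0
  node 45: h_left=0, h_right=0, diff=0 [OK], height=1
  node 28: h_left=2, h_right=1, diff=1 [OK], height=3
All nodes satisfy the balance condition.
Result: Balanced


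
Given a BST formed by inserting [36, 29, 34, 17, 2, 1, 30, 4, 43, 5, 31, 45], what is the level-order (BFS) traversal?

Tree insertion order: [36, 29, 34, 17, 2, 1, 30, 4, 43, 5, 31, 45]
Tree (level-order array): [36, 29, 43, 17, 34, None, 45, 2, None, 30, None, None, None, 1, 4, None, 31, None, None, None, 5]
BFS from the root, enqueuing left then right child of each popped node:
  queue [36] -> pop 36, enqueue [29, 43], visited so far: [36]
  queue [29, 43] -> pop 29, enqueue [17, 34], visited so far: [36, 29]
  queue [43, 17, 34] -> pop 43, enqueue [45], visited so far: [36, 29, 43]
  queue [17, 34, 45] -> pop 17, enqueue [2], visited so far: [36, 29, 43, 17]
  queue [34, 45, 2] -> pop 34, enqueue [30], visited so far: [36, 29, 43, 17, 34]
  queue [45, 2, 30] -> pop 45, enqueue [none], visited so far: [36, 29, 43, 17, 34, 45]
  queue [2, 30] -> pop 2, enqueue [1, 4], visited so far: [36, 29, 43, 17, 34, 45, 2]
  queue [30, 1, 4] -> pop 30, enqueue [31], visited so far: [36, 29, 43, 17, 34, 45, 2, 30]
  queue [1, 4, 31] -> pop 1, enqueue [none], visited so far: [36, 29, 43, 17, 34, 45, 2, 30, 1]
  queue [4, 31] -> pop 4, enqueue [5], visited so far: [36, 29, 43, 17, 34, 45, 2, 30, 1, 4]
  queue [31, 5] -> pop 31, enqueue [none], visited so far: [36, 29, 43, 17, 34, 45, 2, 30, 1, 4, 31]
  queue [5] -> pop 5, enqueue [none], visited so far: [36, 29, 43, 17, 34, 45, 2, 30, 1, 4, 31, 5]
Result: [36, 29, 43, 17, 34, 45, 2, 30, 1, 4, 31, 5]


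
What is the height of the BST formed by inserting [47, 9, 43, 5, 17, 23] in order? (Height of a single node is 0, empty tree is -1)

Insertion order: [47, 9, 43, 5, 17, 23]
Tree (level-order array): [47, 9, None, 5, 43, None, None, 17, None, None, 23]
Compute height bottom-up (empty subtree = -1):
  height(5) = 1 + max(-1, -1) = 0
  height(23) = 1 + max(-1, -1) = 0
  height(17) = 1 + max(-1, 0) = 1
  height(43) = 1 + max(1, -1) = 2
  height(9) = 1 + max(0, 2) = 3
  height(47) = 1 + max(3, -1) = 4
Height = 4


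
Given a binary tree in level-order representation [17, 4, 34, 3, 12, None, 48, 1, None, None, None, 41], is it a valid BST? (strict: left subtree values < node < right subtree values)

Level-order array: [17, 4, 34, 3, 12, None, 48, 1, None, None, None, 41]
Validate using subtree bounds (lo, hi): at each node, require lo < value < hi,
then recurse left with hi=value and right with lo=value.
Preorder trace (stopping at first violation):
  at node 17 with bounds (-inf, +inf): OK
  at node 4 with bounds (-inf, 17): OK
  at node 3 with bounds (-inf, 4): OK
  at node 1 with bounds (-inf, 3): OK
  at node 12 with bounds (4, 17): OK
  at node 34 with bounds (17, +inf): OK
  at node 48 with bounds (34, +inf): OK
  at node 41 with bounds (34, 48): OK
No violation found at any node.
Result: Valid BST


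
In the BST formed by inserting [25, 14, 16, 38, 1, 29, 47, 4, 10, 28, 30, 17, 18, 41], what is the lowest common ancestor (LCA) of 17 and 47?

Tree insertion order: [25, 14, 16, 38, 1, 29, 47, 4, 10, 28, 30, 17, 18, 41]
Tree (level-order array): [25, 14, 38, 1, 16, 29, 47, None, 4, None, 17, 28, 30, 41, None, None, 10, None, 18]
In a BST, the LCA of p=17, q=47 is the first node v on the
root-to-leaf path with p <= v <= q (go left if both < v, right if both > v).
Walk from root:
  at 25: 17 <= 25 <= 47, this is the LCA
LCA = 25


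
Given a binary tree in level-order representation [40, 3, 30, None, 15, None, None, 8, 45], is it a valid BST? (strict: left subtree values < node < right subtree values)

Level-order array: [40, 3, 30, None, 15, None, None, 8, 45]
Validate using subtree bounds (lo, hi): at each node, require lo < value < hi,
then recurse left with hi=value and right with lo=value.
Preorder trace (stopping at first violation):
  at node 40 with bounds (-inf, +inf): OK
  at node 3 with bounds (-inf, 40): OK
  at node 15 with bounds (3, 40): OK
  at node 8 with bounds (3, 15): OK
  at node 45 with bounds (15, 40): VIOLATION
Node 45 violates its bound: not (15 < 45 < 40).
Result: Not a valid BST


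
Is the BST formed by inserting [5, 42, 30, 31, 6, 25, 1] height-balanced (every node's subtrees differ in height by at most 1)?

Tree (level-order array): [5, 1, 42, None, None, 30, None, 6, 31, None, 25]
Definition: a tree is height-balanced if, at every node, |h(left) - h(right)| <= 1 (empty subtree has height -1).
Bottom-up per-node check:
  node 1: h_left=-1, h_right=-1, diff=0 [OK], height=0
  node 25: h_left=-1, h_right=-1, diff=0 [OK], height=0
  node 6: h_left=-1, h_right=0, diff=1 [OK], height=1
  node 31: h_left=-1, h_right=-1, diff=0 [OK], height=0
  node 30: h_left=1, h_right=0, diff=1 [OK], height=2
  node 42: h_left=2, h_right=-1, diff=3 [FAIL (|2--1|=3 > 1)], height=3
  node 5: h_left=0, h_right=3, diff=3 [FAIL (|0-3|=3 > 1)], height=4
Node 42 violates the condition: |2 - -1| = 3 > 1.
Result: Not balanced


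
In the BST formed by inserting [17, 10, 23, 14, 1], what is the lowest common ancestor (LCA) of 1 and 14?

Tree insertion order: [17, 10, 23, 14, 1]
Tree (level-order array): [17, 10, 23, 1, 14]
In a BST, the LCA of p=1, q=14 is the first node v on the
root-to-leaf path with p <= v <= q (go left if both < v, right if both > v).
Walk from root:
  at 17: both 1 and 14 < 17, go left
  at 10: 1 <= 10 <= 14, this is the LCA
LCA = 10


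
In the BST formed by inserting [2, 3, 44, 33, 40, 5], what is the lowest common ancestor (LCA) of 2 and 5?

Tree insertion order: [2, 3, 44, 33, 40, 5]
Tree (level-order array): [2, None, 3, None, 44, 33, None, 5, 40]
In a BST, the LCA of p=2, q=5 is the first node v on the
root-to-leaf path with p <= v <= q (go left if both < v, right if both > v).
Walk from root:
  at 2: 2 <= 2 <= 5, this is the LCA
LCA = 2


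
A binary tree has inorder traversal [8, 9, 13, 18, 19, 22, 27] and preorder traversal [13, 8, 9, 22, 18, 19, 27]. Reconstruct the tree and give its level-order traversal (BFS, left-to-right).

Inorder:  [8, 9, 13, 18, 19, 22, 27]
Preorder: [13, 8, 9, 22, 18, 19, 27]
Algorithm: preorder visits root first, so consume preorder in order;
for each root, split the current inorder slice at that value into
left-subtree inorder and right-subtree inorder, then recurse.
Recursive splits:
  root=13; inorder splits into left=[8, 9], right=[18, 19, 22, 27]
  root=8; inorder splits into left=[], right=[9]
  root=9; inorder splits into left=[], right=[]
  root=22; inorder splits into left=[18, 19], right=[27]
  root=18; inorder splits into left=[], right=[19]
  root=19; inorder splits into left=[], right=[]
  root=27; inorder splits into left=[], right=[]
Reconstructed level-order: [13, 8, 22, 9, 18, 27, 19]


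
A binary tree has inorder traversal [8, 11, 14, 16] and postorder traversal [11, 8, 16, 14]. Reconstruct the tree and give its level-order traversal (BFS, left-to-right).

Inorder:   [8, 11, 14, 16]
Postorder: [11, 8, 16, 14]
Algorithm: postorder visits root last, so walk postorder right-to-left;
each value is the root of the current inorder slice — split it at that
value, recurse on the right subtree first, then the left.
Recursive splits:
  root=14; inorder splits into left=[8, 11], right=[16]
  root=16; inorder splits into left=[], right=[]
  root=8; inorder splits into left=[], right=[11]
  root=11; inorder splits into left=[], right=[]
Reconstructed level-order: [14, 8, 16, 11]


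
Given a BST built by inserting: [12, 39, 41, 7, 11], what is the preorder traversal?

Tree insertion order: [12, 39, 41, 7, 11]
Tree (level-order array): [12, 7, 39, None, 11, None, 41]
Preorder traversal: [12, 7, 11, 39, 41]


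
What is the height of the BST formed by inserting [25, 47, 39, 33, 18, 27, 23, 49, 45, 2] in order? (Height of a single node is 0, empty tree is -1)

Insertion order: [25, 47, 39, 33, 18, 27, 23, 49, 45, 2]
Tree (level-order array): [25, 18, 47, 2, 23, 39, 49, None, None, None, None, 33, 45, None, None, 27]
Compute height bottom-up (empty subtree = -1):
  height(2) = 1 + max(-1, -1) = 0
  height(23) = 1 + max(-1, -1) = 0
  height(18) = 1 + max(0, 0) = 1
  height(27) = 1 + max(-1, -1) = 0
  height(33) = 1 + max(0, -1) = 1
  height(45) = 1 + max(-1, -1) = 0
  height(39) = 1 + max(1, 0) = 2
  height(49) = 1 + max(-1, -1) = 0
  height(47) = 1 + max(2, 0) = 3
  height(25) = 1 + max(1, 3) = 4
Height = 4


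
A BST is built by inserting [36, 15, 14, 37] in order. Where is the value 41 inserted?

Starting tree (level order): [36, 15, 37, 14]
Insertion path: 36 -> 37
Result: insert 41 as right child of 37
Final tree (level order): [36, 15, 37, 14, None, None, 41]


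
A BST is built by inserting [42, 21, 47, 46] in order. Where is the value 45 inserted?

Starting tree (level order): [42, 21, 47, None, None, 46]
Insertion path: 42 -> 47 -> 46
Result: insert 45 as left child of 46
Final tree (level order): [42, 21, 47, None, None, 46, None, 45]


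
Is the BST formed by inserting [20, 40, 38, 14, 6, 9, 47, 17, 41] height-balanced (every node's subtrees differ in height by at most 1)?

Tree (level-order array): [20, 14, 40, 6, 17, 38, 47, None, 9, None, None, None, None, 41]
Definition: a tree is height-balanced if, at every node, |h(left) - h(right)| <= 1 (empty subtree has height -1).
Bottom-up per-node check:
  node 9: h_left=-1, h_right=-1, diff=0 [OK], height=0
  node 6: h_left=-1, h_right=0, diff=1 [OK], height=1
  node 17: h_left=-1, h_right=-1, diff=0 [OK], height=0
  node 14: h_left=1, h_right=0, diff=1 [OK], height=2
  node 38: h_left=-1, h_right=-1, diff=0 [OK], height=0
  node 41: h_left=-1, h_right=-1, diff=0 [OK], height=0
  node 47: h_left=0, h_right=-1, diff=1 [OK], height=1
  node 40: h_left=0, h_right=1, diff=1 [OK], height=2
  node 20: h_left=2, h_right=2, diff=0 [OK], height=3
All nodes satisfy the balance condition.
Result: Balanced


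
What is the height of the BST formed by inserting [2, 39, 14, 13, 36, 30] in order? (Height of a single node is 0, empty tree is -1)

Insertion order: [2, 39, 14, 13, 36, 30]
Tree (level-order array): [2, None, 39, 14, None, 13, 36, None, None, 30]
Compute height bottom-up (empty subtree = -1):
  height(13) = 1 + max(-1, -1) = 0
  height(30) = 1 + max(-1, -1) = 0
  height(36) = 1 + max(0, -1) = 1
  height(14) = 1 + max(0, 1) = 2
  height(39) = 1 + max(2, -1) = 3
  height(2) = 1 + max(-1, 3) = 4
Height = 4


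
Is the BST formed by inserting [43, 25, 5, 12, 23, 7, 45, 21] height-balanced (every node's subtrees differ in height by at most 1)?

Tree (level-order array): [43, 25, 45, 5, None, None, None, None, 12, 7, 23, None, None, 21]
Definition: a tree is height-balanced if, at every node, |h(left) - h(right)| <= 1 (empty subtree has height -1).
Bottom-up per-node check:
  node 7: h_left=-1, h_right=-1, diff=0 [OK], height=0
  node 21: h_left=-1, h_right=-1, diff=0 [OK], height=0
  node 23: h_left=0, h_right=-1, diff=1 [OK], height=1
  node 12: h_left=0, h_right=1, diff=1 [OK], height=2
  node 5: h_left=-1, h_right=2, diff=3 [FAIL (|-1-2|=3 > 1)], height=3
  node 25: h_left=3, h_right=-1, diff=4 [FAIL (|3--1|=4 > 1)], height=4
  node 45: h_left=-1, h_right=-1, diff=0 [OK], height=0
  node 43: h_left=4, h_right=0, diff=4 [FAIL (|4-0|=4 > 1)], height=5
Node 5 violates the condition: |-1 - 2| = 3 > 1.
Result: Not balanced
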